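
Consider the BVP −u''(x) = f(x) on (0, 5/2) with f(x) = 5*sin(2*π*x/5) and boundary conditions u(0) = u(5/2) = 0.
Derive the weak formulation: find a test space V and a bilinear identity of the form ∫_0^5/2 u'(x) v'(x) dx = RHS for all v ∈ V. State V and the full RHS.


V = H^1_0(0, 5/2) (so v(0) = v(5/2) = 0); weak form: ∫_0^5/2 u'v' dx = ∫_0^5/2 (5*sin(2*π*x/5)) v dx for all v ∈ V.

Multiply both sides by a test function v and integrate from 0 to 5/2:
  ∫_0^5/2 −u''(x) v(x) dx = ∫_0^5/2 f(x) v(x) dx.
Integrate the LHS by parts once:
  ∫_0^5/2 −u'' v dx = −[u'(x) v(x)]_0^5/2 + ∫_0^5/2 u'(x) v'(x) dx.
Thus ∫_0^5/2 u'(x) v'(x) dx = ∫_0^5/2 f(x) v(x) dx + [u'(x) v(x)]_0^5/2.
Choose V so that boundary terms are either known or forced to vanish.
u is Dirichlet: u(0) = u(5/2) = 0. Let V = H^1_0(0, 5/2); then v(0) = v(5/2) = 0, and [u' v]_0^5/2 = 0.
Weak formulation: find u (satisfying any essential BC) such that ∫_0^5/2 u'(x) v'(x) dx = ∫_0^5/2 f v dx for all v ∈ V.
Substituting f(x) = 5*sin(2*π*x/5), the right-hand side is ∫_0^5/2 (5*sin(2*π*x/5)) v dx.


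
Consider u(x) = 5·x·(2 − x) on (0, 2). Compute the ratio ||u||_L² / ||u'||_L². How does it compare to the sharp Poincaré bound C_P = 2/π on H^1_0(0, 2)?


||u||_L² / ||u'||_L² = sqrt(10)/5 < C_P = 2/π.

u(x) = 5·x·(2 − x), so u'(x) = 10 - 10*x.
u(x) = 5·x·(2 − x) vanishes at x = 0 and x = 2, so u ∈ H^1_0(0, 2). Differentiate via the product rule and integrate the resulting polynomials term by term.
  ∫_0^2 u² dx = ∫_0^2 (25*x^4 - 100*x^3 + 100*x^2) dx. Term by term:
    ∫_0^2 25*x^4 dx = 160;  ∫_0^2 -100*x^3 dx = -400;  ∫_0^2 100*x^2 dx = 800/3.
  Sum: 160 − 400 + 800/3 = 80/3.
  ∫_0^2 (u')² dx = ∫_0^2 (100*x^2 - 200*x + 100) dx. Term by term:
    ∫_0^2 100*x^2 dx = 800/3;  ∫_0^2 -200*x dx = -400;  ∫_0^2 100 dx = 200.
  Sum: 800/3 − 400 + 200 = 200/3.
∫_0^2 u² dx = 80/3, so ||u||_L² = 4*sqrt(15)/3.
∫_0^2 (u')² dx = 200/3, so ||u'||_L² = 10*sqrt(6)/3.
Ratio ||u||_L² / ||u'||_L² = sqrt(10)/5.
Sharp Poincaré constant on H^1_0(0, 2) is C_P = L/π = 2/π, achieved by sin(π/2·x).
A polynomial bump cannot attain the sharp Poincaré constant (only the first sine eigenfunction does), so the ratio is strictly less than C_P, consistent with ||u||_L² ≤ C_P ||u'||_L².


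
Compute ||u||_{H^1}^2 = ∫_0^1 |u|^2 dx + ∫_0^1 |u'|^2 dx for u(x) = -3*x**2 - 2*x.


||u||_{H^1}^2 = 512/15

The H^1 norm (squared) on an interval (0, L) is
  ||u||_{H^1}^2 = ∫_0^L u(x)^2 dx + ∫_0^L u'(x)^2 dx.
Compute u'(x) = -6*x - 2.
Then u(x)^2 = 9*x**4 + 12*x**3 + 4*x**2 and u'(x)^2 = 36*x**2 + 24*x + 4.
Integrate each monomial from 0 to 1 using ∫_0^1 c·x^n dx = c·1^(n+1)/(n+1):
  ∫_0^1 u(x)^2 dx = ∫_0^1 (9*x^4 + 12*x^3 + 4*x^2) dx. Term by term:
    ∫_0^1 9*x^4 dx = 9/5;  ∫_0^1 12*x^3 dx = 3;  ∫_0^1 4*x^2 dx = 4/3.
  Sum: 9/5 + 3 + 4/3 = 92/15.
  ∫_0^1 u'(x)^2 dx = ∫_0^1 (36*x^2 + 24*x + 4) dx. Term by term:
    ∫_0^1 36*x^2 dx = 12;  ∫_0^1 24*x dx = 12;  ∫_0^1 4 dx = 4.
  Sum: 12 + 12 + 4 = 28.
Adding: ||u||_{H^1}^2 = 92/15 + 28 = 512/15.


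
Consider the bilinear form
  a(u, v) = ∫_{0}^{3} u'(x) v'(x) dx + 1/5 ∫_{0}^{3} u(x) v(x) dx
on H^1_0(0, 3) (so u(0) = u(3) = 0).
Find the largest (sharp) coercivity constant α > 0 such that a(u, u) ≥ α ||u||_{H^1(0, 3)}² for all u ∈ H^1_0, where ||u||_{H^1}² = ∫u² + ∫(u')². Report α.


α = (9/5 + π^2)/(9 + π^2)

Coercivity of a(·,·) on H^1_0(0, 3) means a(u, u) ≥ α ||u||_{H^1}² for every u ∈ H^1_0.
The interval has length L = 3, and Poincaré/coercivity depend only on L. Here a(u, u) = ∫(u')² + (1/5)·∫u².
Here 0 < c = 1/5 < 1. The condition a(u,u) ≥ α||u||_{H^1}² reads (1−α)∫(u')² ≥ (α−c)∫u². Any admissible α is ≤ 1 (rapidly oscillating u have ∫u²/∫(u')² → 0), and α = 1 would force 0 ≥ (1−c)∫u², impossible since c < 1; so 1−α > 0. By the sharp Poincaré inequality on H^1_0 of an interval of length L, ∫(u')² ≥ (π/L)²∫u² with equality for the first sine mode sin(π(x−x₀)/L) (x₀ the left endpoint), so the inequality holds for all u iff (1−α)(π/L)² ≥ α − c, i.e. α ≤ ((π/L)² + c)/((π/L)² + 1) = (1 + c(L/π)²)/(1 + (L/π)²). With (π/L)² = π^2/9 and c = 1/5, the largest admissible constant is α = ((π/L)² + c)/((π/L)² + 1).
Simplifying, α = (9/5 + π^2)/(9 + π^2).


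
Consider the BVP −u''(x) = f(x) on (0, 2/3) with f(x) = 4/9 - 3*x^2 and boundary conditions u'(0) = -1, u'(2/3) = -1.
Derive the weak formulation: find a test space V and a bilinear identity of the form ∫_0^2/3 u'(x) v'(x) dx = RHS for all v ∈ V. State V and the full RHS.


V = H^1(0, 2/3) (v unrestricted at boundary; u is determined up to an additive constant); weak form: ∫_0^2/3 u'v' dx = ∫_0^2/3 (4/9 - 3*x^2) v dx − v(2/3) + v(0) for all v ∈ V.

Multiply both sides by a test function v and integrate from 0 to 2/3:
  ∫_0^2/3 −u''(x) v(x) dx = ∫_0^2/3 f(x) v(x) dx.
Integrate the LHS by parts once:
  ∫_0^2/3 −u'' v dx = −[u'(x) v(x)]_0^2/3 + ∫_0^2/3 u'(x) v'(x) dx.
Thus ∫_0^2/3 u'(x) v'(x) dx = ∫_0^2/3 f(x) v(x) dx + [u'(x) v(x)]_0^2/3.
Choose V so that boundary terms are either known or forced to vanish.
u has inhomogeneous Neumann u'(0) = -1, u'(2/3) = -1. [u' v]_0^2/3 = (-1)·v(2/3) − (-1)·v(0) = − v(2/3) + v(0). Take V = H^1(0, 2/3); boundary term becomes part of RHS.
Weak formulation: find u (satisfying any essential BC) such that ∫_0^2/3 u'(x) v'(x) dx = ∫_0^2/3 f v dx − v(2/3) + v(0) for all v ∈ V (Neumann data are natural BCs: they enter the RHS as boundary terms).
Substituting f(x) = 4/9 - 3*x^2, the right-hand side is ∫_0^2/3 (4/9 - 3*x^2) v dx − v(2/3) + v(0).
Compatibility check (pure Neumann): taking v ≡ 1 ∈ V gives 0 = ∫_0^2/3 f dx + (-1) − (-1), i.e. ∫_0^2/3 f dx must equal u'(0) − u'(2/3) = 0. Indeed ∫_0^2/3 (4/9 - 3*x^2) dx = 0, so the data are compatible. The solution is then unique only up to an additive constant (fix it e.g. by requiring ∫_0^2/3 u dx = 0).


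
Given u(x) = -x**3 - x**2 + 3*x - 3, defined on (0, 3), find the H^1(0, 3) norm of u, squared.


||u||_{H^1}^2 = 32229/35

The H^1 norm (squared) on an interval (0, L) is
  ||u||_{H^1}^2 = ∫_0^L u(x)^2 dx + ∫_0^L u'(x)^2 dx.
Compute u'(x) = -3*x**2 - 2*x + 3.
Then u(x)^2 = x**6 + 2*x**5 - 5*x**4 + 15*x**2 - 18*x + 9 and u'(x)^2 = 9*x**4 + 12*x**3 - 14*x**2 - 12*x + 9.
Integrate each monomial from 0 to 3 using ∫_0^3 c·x^n dx = c·3^(n+1)/(n+1):
  ∫_0^3 u(x)^2 dx = ∫_0^3 (x^6 + 2*x^5 - 5*x^4 + 15*x^2 - 18*x + 9) dx. Term by term:
    ∫_0^3 x^6 dx = 2187/7;  ∫_0^3 2*x^5 dx = 243;  ∫_0^3 -5*x^4 dx = -243;
    ∫_0^3 15*x^2 dx = 135;  ∫_0^3 -18*x dx = -81;  ∫_0^3 9 dx = 27.
  Sum: 2187/7 + 243 − 243 + 135 − 81 + 27 = 2754/7.
  ∫_0^3 u'(x)^2 dx = ∫_0^3 (9*x^4 + 12*x^3 - 14*x^2 - 12*x + 9) dx. Term by term:
    ∫_0^3 9*x^4 dx = 2187/5;  ∫_0^3 12*x^3 dx = 243;  ∫_0^3 -14*x^2 dx = -126;
    ∫_0^3 -12*x dx = -54;  ∫_0^3 9 dx = 27.
  Sum: 2187/5 + 243 − 126 − 54 + 27 = 2637/5.
Adding: ||u||_{H^1}^2 = 2754/7 + 2637/5 = 32229/35.


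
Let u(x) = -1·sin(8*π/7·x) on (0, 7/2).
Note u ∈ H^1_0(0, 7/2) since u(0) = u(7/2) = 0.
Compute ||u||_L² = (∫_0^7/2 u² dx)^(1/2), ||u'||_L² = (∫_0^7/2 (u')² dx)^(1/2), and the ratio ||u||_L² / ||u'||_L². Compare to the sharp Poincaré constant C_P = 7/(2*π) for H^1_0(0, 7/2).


||u||_L² / ||u'||_L² = 7/(8*π) < C_P = 7/(2*π).

u(x) = -1·sin(8*π/7·x), so u'(x) = -8*π*cos(8*π*x/7)/7.
Writing u(x) = A·sin(kπx/L) with A = -1 and k = 4, use ∫_0^L sin²(kπx/L) dx = L/2 and ∫_0^L cos²(kπx/L) dx = L/2.
u² = 1·sin²(8*π/7·x) and (u')² = 64*π^2/49·cos²(8*π/7·x), and each of sin², cos² integrates to L/2 = 7/4 over (0, 7/2).
∫_0^7/2 u² dx = 7/4, so ||u||_L² = sqrt(7)/2.
∫_0^7/2 (u')² dx = 16*π^2/7, so ||u'||_L² = 4*sqrt(7)*π/7.
Ratio ||u||_L² / ||u'||_L² = 7/(8*π).
Sharp Poincaré constant on H^1_0(0, 7/2) is C_P = L/π = 7/(2*π), achieved by sin(2*π/7·x).
This is the k = 4 harmonic; the ratio L/(kπ) is strictly less than C_P = L/π, consistent with the sharp inequality ||u||_L² ≤ C_P ||u'||_L².


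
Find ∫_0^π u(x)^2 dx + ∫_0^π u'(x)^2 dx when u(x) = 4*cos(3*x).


||u||_{H^1(0,π)}^2 = 80*π

u'(x) = -12*sin(3*x).
Expand u² and (u')² and integrate term by term on (0, π), using: for integers n ≥ 1, ∫_0^π sin²(nx) dx = ∫_0^π cos²(nx) dx = π/2; for n ≠ n', ∫_0^π sin(nx)sin(n'x) dx = ∫_0^π cos(nx)cos(n'x) dx = 0; and by product-to-sum, ∫_0^π sin(nx)cos(n'x) dx = ½∫_0^π [sin((n+n')x) + sin((n−n')x)] dx, which is 0 when n+n' is even and 2n/(n²−n'²) when n+n' is odd (it need not vanish on (0, π)).
  u² squared terms: (4)²·∫cos(3x)² dx = 16·π/2 = 8*π.
  So ∫_0^π u² dx = 8*π.
  (u')² squared terms: (-12)²·∫sin(3x)² dx = 144·π/2 = 72*π.
  So ∫_0^π (u')² dx = 72*π.
||u||_{H^1}^2 = (8*π) + (72*π) = 80*π.


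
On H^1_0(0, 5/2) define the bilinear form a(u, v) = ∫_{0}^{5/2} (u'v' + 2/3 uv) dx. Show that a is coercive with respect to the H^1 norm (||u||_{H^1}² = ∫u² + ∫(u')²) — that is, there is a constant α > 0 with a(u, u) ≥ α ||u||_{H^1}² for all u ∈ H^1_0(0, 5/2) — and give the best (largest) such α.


α = 2*(25 + 6*π^2)/(3*(25 + 4*π^2))

Coercivity of a(·,·) on H^1_0(0, 5/2) means a(u, u) ≥ α ||u||_{H^1}² for every u ∈ H^1_0.
The interval has length L = 5/2, and Poincaré/coercivity depend only on L. Here a(u, u) = ∫(u')² + (2/3)·∫u².
Here 0 < c = 2/3 < 1. The condition a(u,u) ≥ α||u||_{H^1}² reads (1−α)∫(u')² ≥ (α−c)∫u². Any admissible α is ≤ 1 (rapidly oscillating u have ∫u²/∫(u')² → 0), and α = 1 would force 0 ≥ (1−c)∫u², impossible since c < 1; so 1−α > 0. By the sharp Poincaré inequality on H^1_0 of an interval of length L, ∫(u')² ≥ (π/L)²∫u² with equality for the first sine mode sin(π(x−x₀)/L) (x₀ the left endpoint), so the inequality holds for all u iff (1−α)(π/L)² ≥ α − c, i.e. α ≤ ((π/L)² + c)/((π/L)² + 1) = (1 + c(L/π)²)/(1 + (L/π)²). With (π/L)² = 4*π^2/25 and c = 2/3, the largest admissible constant is α = ((π/L)² + c)/((π/L)² + 1).
Simplifying, α = 2*(25 + 6*π^2)/(3*(25 + 4*π^2)).


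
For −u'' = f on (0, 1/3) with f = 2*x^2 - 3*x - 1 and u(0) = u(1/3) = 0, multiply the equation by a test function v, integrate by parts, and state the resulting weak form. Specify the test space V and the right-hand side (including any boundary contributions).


V = H^1_0(0, 1/3) (so v(0) = v(1/3) = 0); weak form: ∫_0^1/3 u'v' dx = ∫_0^1/3 (2*x^2 - 3*x - 1) v dx for all v ∈ V.

Multiply both sides by a test function v and integrate from 0 to 1/3:
  ∫_0^1/3 −u''(x) v(x) dx = ∫_0^1/3 f(x) v(x) dx.
Integrate the LHS by parts once:
  ∫_0^1/3 −u'' v dx = −[u'(x) v(x)]_0^1/3 + ∫_0^1/3 u'(x) v'(x) dx.
Thus ∫_0^1/3 u'(x) v'(x) dx = ∫_0^1/3 f(x) v(x) dx + [u'(x) v(x)]_0^1/3.
Choose V so that boundary terms are either known or forced to vanish.
u is Dirichlet: u(0) = u(1/3) = 0. Let V = H^1_0(0, 1/3); then v(0) = v(1/3) = 0, and [u' v]_0^1/3 = 0.
Weak formulation: find u (satisfying any essential BC) such that ∫_0^1/3 u'(x) v'(x) dx = ∫_0^1/3 f v dx for all v ∈ V.
Substituting f(x) = 2*x^2 - 3*x - 1, the right-hand side is ∫_0^1/3 (2*x^2 - 3*x - 1) v dx.


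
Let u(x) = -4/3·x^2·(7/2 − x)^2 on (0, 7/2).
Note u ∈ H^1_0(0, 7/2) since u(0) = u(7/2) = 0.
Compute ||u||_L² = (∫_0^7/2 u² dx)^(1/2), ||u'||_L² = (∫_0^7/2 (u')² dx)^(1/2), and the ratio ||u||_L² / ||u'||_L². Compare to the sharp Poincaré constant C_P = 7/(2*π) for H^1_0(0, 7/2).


||u||_L² / ||u'||_L² = 7*sqrt(3)/12 < C_P = 7/(2*π).

u(x) = -4/3·x^2·(7/2 − x)^2, so u'(x) = 2*x*(-8*x^2 + 42*x - 49)/3.
u(x) = -4/3·x^2·(7/2 − x)^2 vanishes at x = 0 and x = 7/2, so u ∈ H^1_0(0, 7/2). Differentiate via the product rule and integrate the resulting polynomials term by term.
  ∫_0^7/2 u² dx = ∫_0^7/2 (16*x^8/9 - 224*x^7/9 + 392*x^6/3 - 2744*x^5/9 + 2401*x^4/9) dx. Term by term:
    ∫_0^7/2 16*x^8/9 dx = 40353607/2592;  ∫_0^7/2 -224*x^7/9 dx = -40353607/576;  ∫_0^7/2 392*x^6/3 dx = 5764801/48;
    ∫_0^7/2 -2744*x^5/9 dx = -40353607/432;  ∫_0^7/2 2401*x^4/9 dx = 40353607/1440.
  Sum: 40353607/2592 − 40353607/576 + 5764801/48 − 40353607/432 + 40353607/1440 = 5764801/25920.
  ∫_0^7/2 (u')² dx = ∫_0^7/2 (256*x^6/9 - 896*x^5/3 + 10192*x^4/9 - 5488*x^3/3 + 9604*x^2/9) dx. Term by term:
    ∫_0^7/2 256*x^6/9 dx = 235298/9;  ∫_0^7/2 -896*x^5/3 dx = -823543/9;  ∫_0^7/2 10192*x^4/9 dx = 10706059/90;
    ∫_0^7/2 -5488*x^3/3 dx = -823543/12;  ∫_0^7/2 9604*x^2/9 dx = 823543/54.
  Sum: 235298/9 − 823543/9 + 10706059/90 − 823543/12 + 823543/54 = 117649/540.
∫_0^7/2 u² dx = 5764801/25920, so ||u||_L² = 2401*sqrt(5)/360.
∫_0^7/2 (u')² dx = 117649/540, so ||u'||_L² = 343*sqrt(15)/90.
Ratio ||u||_L² / ||u'||_L² = 7*sqrt(3)/12.
Sharp Poincaré constant on H^1_0(0, 7/2) is C_P = L/π = 7/(2*π), achieved by sin(2*π/7·x).
A polynomial bump cannot attain the sharp Poincaré constant (only the first sine eigenfunction does), so the ratio is strictly less than C_P, consistent with ||u||_L² ≤ C_P ||u'||_L².


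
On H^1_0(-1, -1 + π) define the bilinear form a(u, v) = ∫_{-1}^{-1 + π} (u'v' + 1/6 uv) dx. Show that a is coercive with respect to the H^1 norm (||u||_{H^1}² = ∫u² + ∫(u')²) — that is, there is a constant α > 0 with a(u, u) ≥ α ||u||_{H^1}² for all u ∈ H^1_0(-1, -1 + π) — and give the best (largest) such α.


α = 7/12

Coercivity of a(·,·) on H^1_0(-1, -1 + π) means a(u, u) ≥ α ||u||_{H^1}² for every u ∈ H^1_0.
The interval has length L = π, and Poincaré/coercivity depend only on L. Here a(u, u) = ∫(u')² + (1/6)·∫u².
Here 0 < c = 1/6 < 1. The condition a(u,u) ≥ α||u||_{H^1}² reads (1−α)∫(u')² ≥ (α−c)∫u². Any admissible α is ≤ 1 (rapidly oscillating u have ∫u²/∫(u')² → 0), and α = 1 would force 0 ≥ (1−c)∫u², impossible since c < 1; so 1−α > 0. By the sharp Poincaré inequality on H^1_0 of an interval of length L, ∫(u')² ≥ (π/L)²∫u² with equality for the first sine mode sin(π(x−x₀)/L) (x₀ the left endpoint), so the inequality holds for all u iff (1−α)(π/L)² ≥ α − c, i.e. α ≤ ((π/L)² + c)/((π/L)² + 1) = (1 + c(L/π)²)/(1 + (L/π)²). With (π/L)² = 1 and c = 1/6, the largest admissible constant is α = ((π/L)² + c)/((π/L)² + 1).
Simplifying, α = 7/12.


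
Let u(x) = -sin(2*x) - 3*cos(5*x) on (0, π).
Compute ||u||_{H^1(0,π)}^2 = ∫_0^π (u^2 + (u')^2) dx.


||u||_{H^1(0,π)}^2 = -208/7 + 239*π/2

u'(x) = 15*sin(5*x) - 2*cos(2*x).
Expand u² and (u')² and integrate term by term on (0, π), using: for integers n ≥ 1, ∫_0^π sin²(nx) dx = ∫_0^π cos²(nx) dx = π/2; for n ≠ n', ∫_0^π sin(nx)sin(n'x) dx = ∫_0^π cos(nx)cos(n'x) dx = 0; and by product-to-sum, ∫_0^π sin(nx)cos(n'x) dx = ½∫_0^π [sin((n+n')x) + sin((n−n')x)] dx, which is 0 when n+n' is even and 2n/(n²−n'²) when n+n' is odd (it need not vanish on (0, π)).
  u² squared terms: (-1)²·∫sin(2x)² dx = 1·π/2 = π/2;  (-3)²·∫cos(5x)² dx = 9·π/2 = 9*π/2.
  u² cross terms: 2·(-1)·(-3)·∫sin(2x)·cos(5x) dx = 6·(-4/21) = -8/7.
  So ∫_0^π u² dx = π/2 + 9*π/2 − 8/7 = -8/7 + 5*π.
  (u')² squared terms: (-2)²·∫cos(2x)² dx = 4·π/2 = 2*π;  (15)²·∫sin(5x)² dx = 225·π/2 = 225*π/2.
  (u')² cross terms: 2·(-2)·(15)·∫cos(2x)·sin(5x) dx = -60·(10/21) = -200/7.
  So ∫_0^π (u')² dx = 2*π + 225*π/2 − 200/7 = -200/7 + 229*π/2.
||u||_{H^1}^2 = (-8/7 + 5*π) + (-200/7 + 229*π/2) = -208/7 + 239*π/2.


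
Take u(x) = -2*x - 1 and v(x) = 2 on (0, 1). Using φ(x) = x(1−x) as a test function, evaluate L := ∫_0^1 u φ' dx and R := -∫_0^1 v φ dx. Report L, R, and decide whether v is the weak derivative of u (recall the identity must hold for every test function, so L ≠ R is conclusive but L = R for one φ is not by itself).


LHS = 1/3, RHS = -1/3. No, v is not the weak derivative of u.

u(x) = -2*x - 1, classical derivative u'(x) = -2.
φ(x) = x(1−x), so φ'(x) = 1 - 2*x.
Note φ(0) = φ(1) = 0, so the boundary term u·φ vanishes.
LHS = ∫_0^1 u(x) φ'(x) dx = ∫_0^1 (4*x^2 - 1) dx. Term by term:
  ∫_0^1 4*x^2 dx = 4/3;  ∫_0^1 -1 dx = -1.
Sum: 4/3 − 1 = 1/3.
So LHS = 1/3.
∫_0^1 v(x) φ(x) dx = ∫_0^1 (-2*x^2 + 2*x) dx. Term by term:
  ∫_0^1 -2*x^2 dx = -2/3;  ∫_0^1 2*x dx = 1.
Sum: -2/3 + 1 = 1/3.
So RHS = -∫_0^1 v(x) φ(x) dx = -1/3.
LHS − RHS = 2/3 ≠ 0, so the identity fails.
(For a valid weak derivative the identity must hold for EVERY test function, in particular this one. The failure shows v is NOT the weak derivative of u.)
Correct weak derivative would be u'(x) = -2.


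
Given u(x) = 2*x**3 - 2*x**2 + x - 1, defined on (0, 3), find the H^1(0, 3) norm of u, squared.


||u||_{H^1}^2 = 53904/35

The H^1 norm (squared) on an interval (0, L) is
  ||u||_{H^1}^2 = ∫_0^L u(x)^2 dx + ∫_0^L u'(x)^2 dx.
Compute u'(x) = 6*x**2 - 4*x + 1.
Then u(x)^2 = 4*x**6 - 8*x**5 + 8*x**4 - 8*x**3 + 5*x**2 - 2*x + 1 and u'(x)^2 = 36*x**4 - 48*x**3 + 28*x**2 - 8*x + 1.
Integrate each monomial from 0 to 3 using ∫_0^3 c·x^n dx = c·3^(n+1)/(n+1):
  ∫_0^3 u(x)^2 dx = ∫_0^3 (4*x^6 - 8*x^5 + 8*x^4 - 8*x^3 + 5*x^2 - 2*x + 1) dx. Term by term:
    ∫_0^3 4*x^6 dx = 8748/7;  ∫_0^3 -8*x^5 dx = -972;  ∫_0^3 8*x^4 dx = 1944/5;
    ∫_0^3 -8*x^3 dx = -162;  ∫_0^3 5*x^2 dx = 45;  ∫_0^3 -2*x dx = -9;
    ∫_0^3 1 dx = 3.
  Sum: 8748/7 − 972 + 1944/5 − 162 + 45 − 9 + 3 = 19023/35.
  ∫_0^3 u'(x)^2 dx = ∫_0^3 (36*x^4 - 48*x^3 + 28*x^2 - 8*x + 1) dx. Term by term:
    ∫_0^3 36*x^4 dx = 8748/5;  ∫_0^3 -48*x^3 dx = -972;  ∫_0^3 28*x^2 dx = 252;
    ∫_0^3 -8*x dx = -36;  ∫_0^3 1 dx = 3.
  Sum: 8748/5 − 972 + 252 − 36 + 3 = 4983/5.
Adding: ||u||_{H^1}^2 = 19023/35 + 4983/5 = 53904/35.


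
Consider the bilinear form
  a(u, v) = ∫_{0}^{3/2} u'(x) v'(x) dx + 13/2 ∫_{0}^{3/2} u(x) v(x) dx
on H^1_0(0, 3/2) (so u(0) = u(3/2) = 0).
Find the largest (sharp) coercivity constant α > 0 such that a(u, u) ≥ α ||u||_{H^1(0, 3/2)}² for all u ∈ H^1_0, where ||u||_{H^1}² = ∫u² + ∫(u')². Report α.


α = 1

Coercivity of a(·,·) on H^1_0(0, 3/2) means a(u, u) ≥ α ||u||_{H^1}² for every u ∈ H^1_0.
The interval has length L = 3/2, and Poincaré/coercivity depend only on L. Here a(u, u) = ∫(u')² + (13/2)·∫u².
Here c = 13/2 ≥ 1, so a(u,u) = ∫(u')² + c∫u² ≥ ∫(u')² + ∫u² = ||u||_{H^1}², i.e. α = 1 works. No larger α is possible: a(u,u) ≥ α||u||_{H^1}² means (1−α)∫(u')² ≥ (α−c)∫u², and for the modes u_n = sin(nπ(x−x₀)/L) (x₀ the left endpoint) one has ∫u_n²/∫(u_n')² = (L/(nπ))² → 0, so a(u_n,u_n)/||u_n||_{H^1}² → 1. Hence the optimal constant is α = 1.
Therefore α = 1.


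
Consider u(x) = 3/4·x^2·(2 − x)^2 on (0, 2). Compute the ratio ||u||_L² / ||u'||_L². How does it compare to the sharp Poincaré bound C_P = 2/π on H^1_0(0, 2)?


||u||_L² / ||u'||_L² = sqrt(3)/3 < C_P = 2/π.

u(x) = 3/4·x^2·(2 − x)^2, so u'(x) = 3*x*(x - 2)*(x - 1).
u(x) = 3/4·x^2·(2 − x)^2 vanishes at x = 0 and x = 2, so u ∈ H^1_0(0, 2). Differentiate via the product rule and integrate the resulting polynomials term by term.
  ∫_0^2 u² dx = ∫_0^2 (9*x^8/16 - 9*x^7/2 + 27*x^6/2 - 18*x^5 + 9*x^4) dx. Term by term:
    ∫_0^2 9*x^8/16 dx = 32;  ∫_0^2 -9*x^7/2 dx = -144;  ∫_0^2 27*x^6/2 dx = 1728/7;
    ∫_0^2 -18*x^5 dx = -192;  ∫_0^2 9*x^4 dx = 288/5.
  Sum: 32 − 144 + 1728/7 − 192 + 288/5 = 16/35.
  ∫_0^2 (u')² dx = ∫_0^2 (9*x^6 - 54*x^5 + 117*x^4 - 108*x^3 + 36*x^2) dx. Term by term:
    ∫_0^2 9*x^6 dx = 1152/7;  ∫_0^2 -54*x^5 dx = -576;  ∫_0^2 117*x^4 dx = 3744/5;
    ∫_0^2 -108*x^3 dx = -432;  ∫_0^2 36*x^2 dx = 96.
  Sum: 1152/7 − 576 + 3744/5 − 432 + 96 = 48/35.
∫_0^2 u² dx = 16/35, so ||u||_L² = 4*sqrt(35)/35.
∫_0^2 (u')² dx = 48/35, so ||u'||_L² = 4*sqrt(105)/35.
Ratio ||u||_L² / ||u'||_L² = sqrt(3)/3.
Sharp Poincaré constant on H^1_0(0, 2) is C_P = L/π = 2/π, achieved by sin(π/2·x).
A polynomial bump cannot attain the sharp Poincaré constant (only the first sine eigenfunction does), so the ratio is strictly less than C_P, consistent with ||u||_L² ≤ C_P ||u'||_L².


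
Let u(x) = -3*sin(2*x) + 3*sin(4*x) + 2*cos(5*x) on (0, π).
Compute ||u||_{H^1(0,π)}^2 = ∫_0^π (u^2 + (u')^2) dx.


||u||_{H^1(0,π)}^2 = -4576/21 + 151*π

u'(x) = -10*sin(5*x) - 6*cos(2*x) + 12*cos(4*x).
Expand u² and (u')² and integrate term by term on (0, π), using: for integers n ≥ 1, ∫_0^π sin²(nx) dx = ∫_0^π cos²(nx) dx = π/2; for n ≠ n', ∫_0^π sin(nx)sin(n'x) dx = ∫_0^π cos(nx)cos(n'x) dx = 0; and by product-to-sum, ∫_0^π sin(nx)cos(n'x) dx = ½∫_0^π [sin((n+n')x) + sin((n−n')x)] dx, which is 0 when n+n' is even and 2n/(n²−n'²) when n+n' is odd (it need not vanish on (0, π)).
  u² squared terms: (-3)²·∫sin(2x)² dx = 9·π/2 = 9*π/2;  (2)²·∫cos(5x)² dx = 4·π/2 = 2*π;  (3)²·∫sin(4x)² dx = 9·π/2 = 9*π/2.
  u² cross terms: 2·(-3)·(2)·∫sin(2x)·cos(5x) dx = -12·(-4/21) = 16/7;  2·(-3)·(3)·∫sin(2x)·sin(4x) dx = -18·(0) = 0;  2·(2)·(3)·∫cos(5x)·sin(4x) dx = 12·(-8/9) = -32/3.
  So ∫_0^π u² dx = 9*π/2 + 2*π + 9*π/2 + 16/7 + 0 − 32/3 = -176/21 + 11*π.
  (u')² squared terms: (-10)²·∫sin(5x)² dx = 100·π/2 = 50*π;  (-6)²·∫cos(2x)² dx = 36·π/2 = 18*π;  (12)²·∫cos(4x)² dx = 144·π/2 = 72*π.
  (u')² cross terms: 2·(-10)·(-6)·∫sin(5x)·cos(2x) dx = 120·(10/21) = 400/7;  2·(-10)·(12)·∫sin(5x)·cos(4x) dx = -240·(10/9) = -800/3;  2·(-6)·(12)·∫cos(2x)·cos(4x) dx = -144·(0) = 0.
  So ∫_0^π (u')² dx = 50*π + 18*π + 72*π + 400/7 − 800/3 + 0 = -4400/21 + 140*π.
||u||_{H^1}^2 = (-176/21 + 11*π) + (-4400/21 + 140*π) = -4576/21 + 151*π.


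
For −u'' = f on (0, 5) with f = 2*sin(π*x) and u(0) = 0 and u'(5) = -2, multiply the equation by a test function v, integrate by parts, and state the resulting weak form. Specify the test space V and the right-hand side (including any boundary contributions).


V = {v ∈ H^1(0, 5) : v(0) = 0} (test functions vanish at x = 0 where u is specified); weak form: ∫_0^5 u'v' dx = ∫_0^5 (2*sin(π*x)) v dx − 2·v(5) for all v ∈ V.

Multiply both sides by a test function v and integrate from 0 to 5:
  ∫_0^5 −u''(x) v(x) dx = ∫_0^5 f(x) v(x) dx.
Integrate the LHS by parts once:
  ∫_0^5 −u'' v dx = −[u'(x) v(x)]_0^5 + ∫_0^5 u'(x) v'(x) dx.
Thus ∫_0^5 u'(x) v'(x) dx = ∫_0^5 f(x) v(x) dx + [u'(x) v(x)]_0^5.
Choose V so that boundary terms are either known or forced to vanish.
Mixed BC: u(0) = 0 (Dirichlet) and u'(5) = -2 (Neumann). Define V = {v ∈ H^1(0, 5) : v(0) = 0}. Then [u' v]_0^5 = u'(5)·v(5) − u'(0)·0 = − 2·v(5).
Weak formulation: find u (satisfying any essential BC) such that ∫_0^5 u'(x) v'(x) dx = ∫_0^5 f v dx − 2·v(5) for all v ∈ V (Dirichlet at 0 absorbed into V; Neumann datum at x = 5 contributes the boundary term).
Substituting f(x) = 2*sin(π*x), the right-hand side is ∫_0^5 (2*sin(π*x)) v dx − 2·v(5).


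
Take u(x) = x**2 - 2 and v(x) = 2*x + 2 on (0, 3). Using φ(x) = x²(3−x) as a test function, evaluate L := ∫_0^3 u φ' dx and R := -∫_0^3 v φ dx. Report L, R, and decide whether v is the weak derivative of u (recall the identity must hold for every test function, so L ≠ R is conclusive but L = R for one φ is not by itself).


LHS = -243/10, RHS = -189/5. No, v is not the weak derivative of u.

u(x) = x**2 - 2, classical derivative u'(x) = 2*x.
φ(x) = x²(3−x), so φ'(x) = 3*x*(2 - x).
Note φ(0) = φ(3) = 0, so the boundary term u·φ vanishes.
LHS = ∫_0^3 u(x) φ'(x) dx = ∫_0^3 (-3*x^4 + 6*x^3 + 6*x^2 - 12*x) dx. Term by term:
  ∫_0^3 -3*x^4 dx = -729/5;  ∫_0^3 6*x^3 dx = 243/2;  ∫_0^3 6*x^2 dx = 54;
  ∫_0^3 -12*x dx = -54.
Sum: -729/5 + 243/2 + 54 − 54 = -243/10.
So LHS = -243/10.
∫_0^3 v(x) φ(x) dx = ∫_0^3 (-2*x^4 + 4*x^3 + 6*x^2) dx. Term by term:
  ∫_0^3 -2*x^4 dx = -486/5;  ∫_0^3 4*x^3 dx = 81;  ∫_0^3 6*x^2 dx = 54.
Sum: -486/5 + 81 + 54 = 189/5.
So RHS = -∫_0^3 v(x) φ(x) dx = -189/5.
LHS − RHS = 27/2 ≠ 0, so the identity fails.
(For a valid weak derivative the identity must hold for EVERY test function, in particular this one. The failure shows v is NOT the weak derivative of u.)
Correct weak derivative would be u'(x) = 2*x.


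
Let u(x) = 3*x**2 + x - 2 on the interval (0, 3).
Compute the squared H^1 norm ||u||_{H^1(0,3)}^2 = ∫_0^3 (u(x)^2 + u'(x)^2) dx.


||u||_{H^1}^2 = 8349/10

The H^1 norm (squared) on an interval (0, L) is
  ||u||_{H^1}^2 = ∫_0^L u(x)^2 dx + ∫_0^L u'(x)^2 dx.
Compute u'(x) = 6*x + 1.
Then u(x)^2 = 9*x**4 + 6*x**3 - 11*x**2 - 4*x + 4 and u'(x)^2 = 36*x**2 + 12*x + 1.
Integrate each monomial from 0 to 3 using ∫_0^3 c·x^n dx = c·3^(n+1)/(n+1):
  ∫_0^3 u(x)^2 dx = ∫_0^3 (9*x^4 + 6*x^3 - 11*x^2 - 4*x + 4) dx. Term by term:
    ∫_0^3 9*x^4 dx = 2187/5;  ∫_0^3 6*x^3 dx = 243/2;  ∫_0^3 -11*x^2 dx = -99;
    ∫_0^3 -4*x dx = -18;  ∫_0^3 4 dx = 12.
  Sum: 2187/5 + 243/2 − 99 − 18 + 12 = 4539/10.
  ∫_0^3 u'(x)^2 dx = ∫_0^3 (36*x^2 + 12*x + 1) dx. Term by term:
    ∫_0^3 36*x^2 dx = 324;  ∫_0^3 12*x dx = 54;  ∫_0^3 1 dx = 3.
  Sum: 324 + 54 + 3 = 381.
Adding: ||u||_{H^1}^2 = 4539/10 + 381 = 8349/10.


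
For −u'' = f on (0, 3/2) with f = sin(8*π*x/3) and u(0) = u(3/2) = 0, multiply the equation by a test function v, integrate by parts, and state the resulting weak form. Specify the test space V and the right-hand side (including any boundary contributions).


V = H^1_0(0, 3/2) (so v(0) = v(3/2) = 0); weak form: ∫_0^3/2 u'v' dx = ∫_0^3/2 (sin(8*π*x/3)) v dx for all v ∈ V.

Multiply both sides by a test function v and integrate from 0 to 3/2:
  ∫_0^3/2 −u''(x) v(x) dx = ∫_0^3/2 f(x) v(x) dx.
Integrate the LHS by parts once:
  ∫_0^3/2 −u'' v dx = −[u'(x) v(x)]_0^3/2 + ∫_0^3/2 u'(x) v'(x) dx.
Thus ∫_0^3/2 u'(x) v'(x) dx = ∫_0^3/2 f(x) v(x) dx + [u'(x) v(x)]_0^3/2.
Choose V so that boundary terms are either known or forced to vanish.
u is Dirichlet: u(0) = u(3/2) = 0. Let V = H^1_0(0, 3/2); then v(0) = v(3/2) = 0, and [u' v]_0^3/2 = 0.
Weak formulation: find u (satisfying any essential BC) such that ∫_0^3/2 u'(x) v'(x) dx = ∫_0^3/2 f v dx for all v ∈ V.
Substituting f(x) = sin(8*π*x/3), the right-hand side is ∫_0^3/2 (sin(8*π*x/3)) v dx.


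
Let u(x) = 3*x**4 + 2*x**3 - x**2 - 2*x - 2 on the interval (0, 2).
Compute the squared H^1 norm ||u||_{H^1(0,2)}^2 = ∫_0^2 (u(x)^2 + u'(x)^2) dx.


||u||_{H^1}^2 = 459008/105

The H^1 norm (squared) on an interval (0, L) is
  ||u||_{H^1}^2 = ∫_0^L u(x)^2 dx + ∫_0^L u'(x)^2 dx.
Compute u'(x) = 12*x**3 + 6*x**2 - 2*x - 2.
Then u(x)^2 = 9*x**8 + 12*x**7 - 2*x**6 - 16*x**5 - 19*x**4 - 4*x**3 + 8*x**2 + 8*x + 4 and u'(x)^2 = 144*x**6 + 144*x**5 - 12*x**4 - 72*x**3 - 20*x**2 + 8*x + 4.
Integrate each monomial from 0 to 2 using ∫_0^2 c·x^n dx = c·2^(n+1)/(n+1):
  ∫_0^2 u(x)^2 dx = ∫_0^2 (9*x^8 + 12*x^7 - 2*x^6 - 16*x^5 - 19*x^4 - 4*x^3 + 8*x^2 + 8*x + 4) dx. Term by term:
    ∫_0^2 9*x^8 dx = 512;  ∫_0^2 12*x^7 dx = 384;  ∫_0^2 -2*x^6 dx = -256/7;
    ∫_0^2 -16*x^5 dx = -512/3;  ∫_0^2 -19*x^4 dx = -608/5;  ∫_0^2 -4*x^3 dx = -16;
    ∫_0^2 8*x^2 dx = 64/3;  ∫_0^2 8*x dx = 16;  ∫_0^2 4 dx = 8.
  Sum: 512 + 384 − 256/7 − 512/3 − 608/5 − 16 + 64/3 + 16 + 8 = 62632/105.
  ∫_0^2 u'(x)^2 dx = ∫_0^2 (144*x^6 + 144*x^5 - 12*x^4 - 72*x^3 - 20*x^2 + 8*x + 4) dx. Term by term:
    ∫_0^2 144*x^6 dx = 18432/7;  ∫_0^2 144*x^5 dx = 1536;  ∫_0^2 -12*x^4 dx = -384/5;
    ∫_0^2 -72*x^3 dx = -288;  ∫_0^2 -20*x^2 dx = -160/3;  ∫_0^2 8*x dx = 16;
    ∫_0^2 4 dx = 8.
  Sum: 18432/7 + 1536 − 384/5 − 288 − 160/3 + 16 + 8 = 396376/105.
Adding: ||u||_{H^1}^2 = 62632/105 + 396376/105 = 459008/105.


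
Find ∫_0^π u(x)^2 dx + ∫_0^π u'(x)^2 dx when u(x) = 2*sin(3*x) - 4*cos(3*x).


||u||_{H^1(0,π)}^2 = 100*π

u'(x) = 12*sin(3*x) + 6*cos(3*x).
Expand u² and (u')² and integrate term by term on (0, π), using: for integers n ≥ 1, ∫_0^π sin²(nx) dx = ∫_0^π cos²(nx) dx = π/2; for n ≠ n', ∫_0^π sin(nx)sin(n'x) dx = ∫_0^π cos(nx)cos(n'x) dx = 0; and by product-to-sum, ∫_0^π sin(nx)cos(n'x) dx = ½∫_0^π [sin((n+n')x) + sin((n−n')x)] dx, which is 0 when n+n' is even and 2n/(n²−n'²) when n+n' is odd (it need not vanish on (0, π)).
  u² squared terms: (-4)²·∫cos(3x)² dx = 16·π/2 = 8*π;  (2)²·∫sin(3x)² dx = 4·π/2 = 2*π.
  u² cross terms: 2·(-4)·(2)·∫cos(3x)·sin(3x) dx = -16·(0) = 0.
  So ∫_0^π u² dx = 8*π + 2*π + 0 = 10*π.
  (u')² squared terms: (6)²·∫cos(3x)² dx = 36·π/2 = 18*π;  (12)²·∫sin(3x)² dx = 144·π/2 = 72*π.
  (u')² cross terms: 2·(6)·(12)·∫cos(3x)·sin(3x) dx = 144·(0) = 0.
  So ∫_0^π (u')² dx = 18*π + 72*π + 0 = 90*π.
||u||_{H^1}^2 = (10*π) + (90*π) = 100*π.


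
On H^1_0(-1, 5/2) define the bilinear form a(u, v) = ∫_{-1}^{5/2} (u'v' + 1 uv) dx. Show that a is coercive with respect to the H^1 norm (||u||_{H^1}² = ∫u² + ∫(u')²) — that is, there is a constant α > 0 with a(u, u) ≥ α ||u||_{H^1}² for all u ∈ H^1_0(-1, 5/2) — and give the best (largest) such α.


α = 1

Coercivity of a(·,·) on H^1_0(-1, 5/2) means a(u, u) ≥ α ||u||_{H^1}² for every u ∈ H^1_0.
The interval has length L = 7/2, and Poincaré/coercivity depend only on L. Here a(u, u) = ∫(u')² + (1)·∫u².
Here c = 1 ≥ 1, so a(u,u) = ∫(u')² + c∫u² ≥ ∫(u')² + ∫u² = ||u||_{H^1}², i.e. α = 1 works. No larger α is possible: a(u,u) ≥ α||u||_{H^1}² means (1−α)∫(u')² ≥ (α−c)∫u², and for the modes u_n = sin(nπ(x−x₀)/L) (x₀ the left endpoint) one has ∫u_n²/∫(u_n')² = (L/(nπ))² → 0, so a(u_n,u_n)/||u_n||_{H^1}² → 1. Hence the optimal constant is α = 1.
Therefore α = 1.


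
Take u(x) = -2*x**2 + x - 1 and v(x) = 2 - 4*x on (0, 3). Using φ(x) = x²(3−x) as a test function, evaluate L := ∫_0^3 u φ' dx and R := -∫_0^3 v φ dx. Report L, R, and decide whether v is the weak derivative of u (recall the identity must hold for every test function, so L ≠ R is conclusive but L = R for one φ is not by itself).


LHS = 837/20, RHS = 351/10. No, v is not the weak derivative of u.

u(x) = -2*x**2 + x - 1, classical derivative u'(x) = 1 - 4*x.
φ(x) = x²(3−x), so φ'(x) = 3*x*(2 - x).
Note φ(0) = φ(3) = 0, so the boundary term u·φ vanishes.
LHS = ∫_0^3 u(x) φ'(x) dx = ∫_0^3 (6*x^4 - 15*x^3 + 9*x^2 - 6*x) dx. Term by term:
  ∫_0^3 6*x^4 dx = 1458/5;  ∫_0^3 -15*x^3 dx = -1215/4;  ∫_0^3 9*x^2 dx = 81;
  ∫_0^3 -6*x dx = -27.
Sum: 1458/5 − 1215/4 + 81 − 27 = 837/20.
So LHS = 837/20.
∫_0^3 v(x) φ(x) dx = ∫_0^3 (4*x^4 - 14*x^3 + 6*x^2) dx. Term by term:
  ∫_0^3 4*x^4 dx = 972/5;  ∫_0^3 -14*x^3 dx = -567/2;  ∫_0^3 6*x^2 dx = 54.
Sum: 972/5 − 567/2 + 54 = -351/10.
So RHS = -∫_0^3 v(x) φ(x) dx = 351/10.
LHS − RHS = 27/4 ≠ 0, so the identity fails.
(For a valid weak derivative the identity must hold for EVERY test function, in particular this one. The failure shows v is NOT the weak derivative of u.)
Correct weak derivative would be u'(x) = 1 - 4*x.


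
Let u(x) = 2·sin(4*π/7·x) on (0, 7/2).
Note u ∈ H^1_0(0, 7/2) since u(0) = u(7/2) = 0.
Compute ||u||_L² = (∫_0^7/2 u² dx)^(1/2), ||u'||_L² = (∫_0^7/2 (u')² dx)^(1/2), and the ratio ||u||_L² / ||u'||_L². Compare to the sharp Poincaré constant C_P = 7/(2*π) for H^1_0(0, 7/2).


||u||_L² / ||u'||_L² = 7/(4*π) < C_P = 7/(2*π).

u(x) = 2·sin(4*π/7·x), so u'(x) = 8*π*cos(4*π*x/7)/7.
Writing u(x) = A·sin(kπx/L) with A = 2 and k = 2, use ∫_0^L sin²(kπx/L) dx = L/2 and ∫_0^L cos²(kπx/L) dx = L/2.
u² = 4·sin²(4*π/7·x) and (u')² = 64*π^2/49·cos²(4*π/7·x), and each of sin², cos² integrates to L/2 = 7/4 over (0, 7/2).
∫_0^7/2 u² dx = 7, so ||u||_L² = sqrt(7).
∫_0^7/2 (u')² dx = 16*π^2/7, so ||u'||_L² = 4*sqrt(7)*π/7.
Ratio ||u||_L² / ||u'||_L² = 7/(4*π).
Sharp Poincaré constant on H^1_0(0, 7/2) is C_P = L/π = 7/(2*π), achieved by sin(2*π/7·x).
This is the k = 2 harmonic; the ratio L/(kπ) is strictly less than C_P = L/π, consistent with the sharp inequality ||u||_L² ≤ C_P ||u'||_L².


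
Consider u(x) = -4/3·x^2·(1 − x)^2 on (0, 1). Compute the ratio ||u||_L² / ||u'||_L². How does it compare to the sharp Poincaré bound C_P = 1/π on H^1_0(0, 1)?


||u||_L² / ||u'||_L² = sqrt(3)/6 < C_P = 1/π.

u(x) = -4/3·x^2·(1 − x)^2, so u'(x) = 8*x*(x*(1 - x) - (x - 1)^2)/3.
u(x) = -4/3·x^2·(1 − x)^2 vanishes at x = 0 and x = 1, so u ∈ H^1_0(0, 1). Differentiate via the product rule and integrate the resulting polynomials term by term.
  ∫_0^1 u² dx = ∫_0^1 (16*x^8/9 - 64*x^7/9 + 32*x^6/3 - 64*x^5/9 + 16*x^4/9) dx. Term by term:
    ∫_0^1 16*x^8/9 dx = 16/81;  ∫_0^1 -64*x^7/9 dx = -8/9;  ∫_0^1 32*x^6/3 dx = 32/21;
    ∫_0^1 -64*x^5/9 dx = -32/27;  ∫_0^1 16*x^4/9 dx = 16/45.
  Sum: 16/81 − 8/9 + 32/21 − 32/27 + 16/45 = 8/2835.
  ∫_0^1 (u')² dx = ∫_0^1 (256*x^6/9 - 256*x^5/3 + 832*x^4/9 - 128*x^3/3 + 64*x^2/9) dx. Term by term:
    ∫_0^1 256*x^6/9 dx = 256/63;  ∫_0^1 -256*x^5/3 dx = -128/9;  ∫_0^1 832*x^4/9 dx = 832/45;
    ∫_0^1 -128*x^3/3 dx = -32/3;  ∫_0^1 64*x^2/9 dx = 64/27.
  Sum: 256/63 − 128/9 + 832/45 − 32/3 + 64/27 = 32/945.
∫_0^1 u² dx = 8/2835, so ||u||_L² = 2*sqrt(70)/315.
∫_0^1 (u')² dx = 32/945, so ||u'||_L² = 4*sqrt(210)/315.
Ratio ||u||_L² / ||u'||_L² = sqrt(3)/6.
Sharp Poincaré constant on H^1_0(0, 1) is C_P = L/π = 1/π, achieved by sin(π·x).
A polynomial bump cannot attain the sharp Poincaré constant (only the first sine eigenfunction does), so the ratio is strictly less than C_P, consistent with ||u||_L² ≤ C_P ||u'||_L².


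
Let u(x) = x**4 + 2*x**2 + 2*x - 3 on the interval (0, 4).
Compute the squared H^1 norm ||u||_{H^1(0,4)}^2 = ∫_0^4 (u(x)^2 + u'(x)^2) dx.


||u||_{H^1}^2 = 5456044/63

The H^1 norm (squared) on an interval (0, L) is
  ||u||_{H^1}^2 = ∫_0^L u(x)^2 dx + ∫_0^L u'(x)^2 dx.
Compute u'(x) = 4*x**3 + 4*x + 2.
Then u(x)^2 = x**8 + 4*x**6 + 4*x**5 - 2*x**4 + 8*x**3 - 8*x**2 - 12*x + 9 and u'(x)^2 = 16*x**6 + 32*x**4 + 16*x**3 + 16*x**2 + 16*x + 4.
Integrate each monomial from 0 to 4 using ∫_0^4 c·x^n dx = c·4^(n+1)/(n+1):
  ∫_0^4 u(x)^2 dx = ∫_0^4 (x^8 + 4*x^6 + 4*x^5 - 2*x^4 + 8*x^3 - 8*x^2 - 12*x + 9) dx. Term by term:
    ∫_0^4 x^8 dx = 262144/9;  ∫_0^4 4*x^6 dx = 65536/7;  ∫_0^4 4*x^5 dx = 8192/3;
    ∫_0^4 -2*x^4 dx = -2048/5;  ∫_0^4 8*x^3 dx = 512;  ∫_0^4 -8*x^2 dx = -512/3;
    ∫_0^4 -12*x dx = -96;  ∫_0^4 9 dx = 36.
  Sum: 262144/9 + 65536/7 + 8192/3 − 2048/5 + 512 − 512/3 − 96 + 36 = 12943916/315.
  ∫_0^4 u'(x)^2 dx = ∫_0^4 (16*x^6 + 32*x^4 + 16*x^3 + 16*x^2 + 16*x + 4) dx. Term by term:
    ∫_0^4 16*x^6 dx = 262144/7;  ∫_0^4 32*x^4 dx = 32768/5;  ∫_0^4 16*x^3 dx = 1024;
    ∫_0^4 16*x^2 dx = 1024/3;  ∫_0^4 16*x dx = 128;  ∫_0^4 4 dx = 16.
  Sum: 262144/7 + 32768/5 + 1024 + 1024/3 + 128 + 16 = 4778768/105.
Adding: ||u||_{H^1}^2 = 12943916/315 + 4778768/105 = 5456044/63.


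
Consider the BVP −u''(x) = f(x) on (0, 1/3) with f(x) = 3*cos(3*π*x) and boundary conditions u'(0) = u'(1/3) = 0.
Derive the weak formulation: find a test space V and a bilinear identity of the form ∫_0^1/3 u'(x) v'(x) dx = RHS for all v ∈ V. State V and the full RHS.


V = H^1(0, 1/3) (no boundary constraint on v; u is determined up to an additive constant); weak form: ∫_0^1/3 u'v' dx = ∫_0^1/3 (3*cos(3*π*x)) v dx for all v ∈ V.

Multiply both sides by a test function v and integrate from 0 to 1/3:
  ∫_0^1/3 −u''(x) v(x) dx = ∫_0^1/3 f(x) v(x) dx.
Integrate the LHS by parts once:
  ∫_0^1/3 −u'' v dx = −[u'(x) v(x)]_0^1/3 + ∫_0^1/3 u'(x) v'(x) dx.
Thus ∫_0^1/3 u'(x) v'(x) dx = ∫_0^1/3 f(x) v(x) dx + [u'(x) v(x)]_0^1/3.
Choose V so that boundary terms are either known or forced to vanish.
u has homogeneous Neumann: u'(0) = u'(1/3) = 0. So [u' v]_0^1/3 = 0·v(1/3) − 0·v(0) = 0 for any v; take V = H^1(0, 1/3).
Weak formulation: find u (satisfying any essential BC) such that ∫_0^1/3 u'(x) v'(x) dx = ∫_0^1/3 f v dx for all v ∈ V (homogeneous Neumann, so boundary terms vanish).
Substituting f(x) = 3*cos(3*π*x), the right-hand side is ∫_0^1/3 (3*cos(3*π*x)) v dx.
Compatibility check (pure Neumann): taking v ≡ 1 ∈ V gives 0 = ∫_0^1/3 f dx + (0) − (0), i.e. ∫_0^1/3 f dx must equal u'(0) − u'(1/3) = 0. Indeed ∫_0^1/3 (3*cos(3*π*x)) dx = 0, so the data are compatible. The solution is then unique only up to an additive constant (fix it e.g. by requiring ∫_0^1/3 u dx = 0).


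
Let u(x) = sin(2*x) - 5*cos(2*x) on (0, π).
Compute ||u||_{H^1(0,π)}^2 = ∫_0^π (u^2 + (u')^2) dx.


||u||_{H^1(0,π)}^2 = 65*π

u'(x) = 10*sin(2*x) + 2*cos(2*x).
Expand u² and (u')² and integrate term by term on (0, π), using: for integers n ≥ 1, ∫_0^π sin²(nx) dx = ∫_0^π cos²(nx) dx = π/2; for n ≠ n', ∫_0^π sin(nx)sin(n'x) dx = ∫_0^π cos(nx)cos(n'x) dx = 0; and by product-to-sum, ∫_0^π sin(nx)cos(n'x) dx = ½∫_0^π [sin((n+n')x) + sin((n−n')x)] dx, which is 0 when n+n' is even and 2n/(n²−n'²) when n+n' is odd (it need not vanish on (0, π)).
  u² squared terms: (-5)²·∫cos(2x)² dx = 25·π/2 = 25*π/2;  (1)²·∫sin(2x)² dx = 1·π/2 = π/2.
  u² cross terms: 2·(-5)·(1)·∫cos(2x)·sin(2x) dx = -10·(0) = 0.
  So ∫_0^π u² dx = 25*π/2 + π/2 + 0 = 13*π.
  (u')² squared terms: (2)²·∫cos(2x)² dx = 4·π/2 = 2*π;  (10)²·∫sin(2x)² dx = 100·π/2 = 50*π.
  (u')² cross terms: 2·(2)·(10)·∫cos(2x)·sin(2x) dx = 40·(0) = 0.
  So ∫_0^π (u')² dx = 2*π + 50*π + 0 = 52*π.
||u||_{H^1}^2 = (13*π) + (52*π) = 65*π.


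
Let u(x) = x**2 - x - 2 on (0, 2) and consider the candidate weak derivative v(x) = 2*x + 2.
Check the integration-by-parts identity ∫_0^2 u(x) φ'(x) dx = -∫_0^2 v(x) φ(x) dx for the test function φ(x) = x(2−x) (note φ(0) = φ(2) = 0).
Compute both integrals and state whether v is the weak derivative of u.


LHS = -4/3, RHS = -16/3. No, v is not the weak derivative of u.

u(x) = x**2 - x - 2, classical derivative u'(x) = 2*x - 1.
φ(x) = x(2−x), so φ'(x) = 2 - 2*x.
Note φ(0) = φ(2) = 0, so the boundary term u·φ vanishes.
LHS = ∫_0^2 u(x) φ'(x) dx = ∫_0^2 (-2*x^3 + 4*x^2 + 2*x - 4) dx. Term by term:
  ∫_0^2 -2*x^3 dx = -8;  ∫_0^2 4*x^2 dx = 32/3;  ∫_0^2 2*x dx = 4;
  ∫_0^2 -4 dx = -8.
Sum: -8 + 32/3 + 4 − 8 = -4/3.
So LHS = -4/3.
∫_0^2 v(x) φ(x) dx = ∫_0^2 (-2*x^3 + 2*x^2 + 4*x) dx. Term by term:
  ∫_0^2 -2*x^3 dx = -8;  ∫_0^2 2*x^2 dx = 16/3;  ∫_0^2 4*x dx = 8.
Sum: -8 + 16/3 + 8 = 16/3.
So RHS = -∫_0^2 v(x) φ(x) dx = -16/3.
LHS − RHS = 4 ≠ 0, so the identity fails.
(For a valid weak derivative the identity must hold for EVERY test function, in particular this one. The failure shows v is NOT the weak derivative of u.)
Correct weak derivative would be u'(x) = 2*x - 1.


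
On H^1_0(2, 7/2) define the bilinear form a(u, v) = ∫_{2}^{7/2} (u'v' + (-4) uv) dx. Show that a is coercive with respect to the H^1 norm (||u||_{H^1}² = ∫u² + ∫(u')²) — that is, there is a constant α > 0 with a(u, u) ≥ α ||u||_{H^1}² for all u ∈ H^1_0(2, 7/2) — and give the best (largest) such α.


α = 4*(-9 + π^2)/(9 + 4*π^2)

Coercivity of a(·,·) on H^1_0(2, 7/2) means a(u, u) ≥ α ||u||_{H^1}² for every u ∈ H^1_0.
The interval has length L = 3/2, and Poincaré/coercivity depend only on L. Here a(u, u) = ∫(u')² + (-4)·∫u².
Here c = -4 < 0 with |c| < (π/L)² = 4*π^2/9, so coercivity still holds. The condition a(u,u) ≥ α||u||_{H^1}² reads (1−α)∫(u')² ≥ (α−c)∫u². Any admissible α is ≤ 1 (rapidly oscillating u have ∫u²/∫(u')² → 0), and α = 1 would force 0 ≥ (1−c)∫u², impossible since c < 1; so 1−α > 0. By the sharp Poincaré inequality on H^1_0 of an interval of length L, ∫(u')² ≥ (π/L)²∫u² with equality for the first sine mode sin(π(x−x₀)/L) (x₀ the left endpoint), so the inequality holds for all u iff (1−α)(π/L)² ≥ α − c, i.e. α ≤ ((π/L)² + c)/((π/L)² + 1) = (1 + c(L/π)²)/(1 + (L/π)²). (Direct route, valid since c ≤ 0: Poincaré gives c∫u² ≥ c(L/π)²∫(u')², so a(u,u) ≥ (1 + c(L/π)²)∫(u')², while ||u||_{H^1}² ≤ (1 + (L/π)²)∫(u')²; dividing yields the same α.) With (π/L)² = 4*π^2/9 and c = -4, the largest admissible constant is α = ((π/L)² + c)/((π/L)² + 1).
Simplifying, α = 4*(-9 + π^2)/(9 + 4*π^2).
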